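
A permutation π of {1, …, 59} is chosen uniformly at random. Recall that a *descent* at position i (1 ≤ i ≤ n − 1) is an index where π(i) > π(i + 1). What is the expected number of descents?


Write X = Σ X_I over i = 1, …, 58, with X_I the indicator of one descent.
There are 58 indicators.
For each fixed i, the pair (π(i), π(i+1)) is a uniformly random ordered pair of distinct values from {1, …, 59}; by symmetry P[π(i) > π(i+1)] = 1/2.
By linearity: E[X] = 58 · (1/2) = (59 − 1) · (1/2) = 29 ≈ 29.00000.

E[X] = 29 = 29.00000.


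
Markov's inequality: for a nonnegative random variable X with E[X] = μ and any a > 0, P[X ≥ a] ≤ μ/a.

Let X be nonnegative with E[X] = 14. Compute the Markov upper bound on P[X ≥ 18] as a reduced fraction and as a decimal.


μ = E[X] = 14, a = 18.
Markov: P[X ≥ 18] ≤ μ/a = (14)/18 = 7/9.
Numerically: ≈ 0.77778.
(Since a = 18 > μ = 14.00000, the bound 7/9 is < 1 and informative.)

P[X ≥ 18] ≤ 7/9 ≈ 0.77778.


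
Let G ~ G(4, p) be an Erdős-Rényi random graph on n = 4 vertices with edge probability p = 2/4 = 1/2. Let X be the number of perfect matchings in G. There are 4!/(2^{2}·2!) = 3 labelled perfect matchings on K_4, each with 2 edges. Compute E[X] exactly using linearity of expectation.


K_4 has 4!/(2^{2}·2!) = 3 labelled perfect matchings.
For each such perfect matching H, let X_H = 1 if all 2 edges of H are present in G. Then P[X_H = 1] = p^{2} = (1/2)^{2} = 1/4.
By linearity of expectation: E[X] = Σ_H E[X_H] = 3 · p^{2} = 3 · 1/4 = 3/4.
Numerically: E[X] ≈ 0.75.

E[X] = 3 · (1/2)^{2} = 3/4 ≈ 0.75.


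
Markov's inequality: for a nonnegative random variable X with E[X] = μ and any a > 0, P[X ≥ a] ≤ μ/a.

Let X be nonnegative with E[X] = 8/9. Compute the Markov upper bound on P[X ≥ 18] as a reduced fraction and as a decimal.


μ = E[X] = 8/9, a = 18.
Markov: P[X ≥ 18] ≤ μ/a = (8/9)/18 = 4/81.
Numerically: ≈ 0.0494.
(Since a = 18 > μ = 0.8889, the bound 4/81 is < 1 and informative.)

P[X ≥ 18] ≤ 4/81 ≈ 0.0494.


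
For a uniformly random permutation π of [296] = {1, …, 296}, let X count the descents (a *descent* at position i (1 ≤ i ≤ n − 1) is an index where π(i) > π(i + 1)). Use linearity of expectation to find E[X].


Write X = Σ X_I over i = 1, …, 295, with X_I the indicator of one descent.
There are 295 indicators.
For each fixed i, the pair (π(i), π(i+1)) is a uniformly random ordered pair of distinct values from {1, …, 296}; by symmetry P[π(i) > π(i+1)] = 1/2.
By linearity: E[X] = 295 · (1/2) = (296 − 1) · (1/2) = 295/2 ≈ 147.50000.

E[X] = 295/2 = 147.50000.


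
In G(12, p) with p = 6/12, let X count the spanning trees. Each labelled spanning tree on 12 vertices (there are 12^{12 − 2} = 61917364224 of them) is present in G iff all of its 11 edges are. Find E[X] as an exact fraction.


K_12 has 12^{12 − 2} = 61917364224 labelled spanning trees.
For each such spanning tree H, let X_H = 1 if all 11 edges of H are present in G. Then P[X_H = 1] = p^{11} = (1/2)^{11} = 1/2048.
Summing the indicators: E[X] = Σ_H E[X_H] = 61917364224 · p^{11} = 61917364224 · 1/2048 = 30233088.
Numerically: E[X] ≈ 3.02e+07.

E[X] = 61917364224 · (1/2)^{11} = 30233088 ≈ 3.02e+07.


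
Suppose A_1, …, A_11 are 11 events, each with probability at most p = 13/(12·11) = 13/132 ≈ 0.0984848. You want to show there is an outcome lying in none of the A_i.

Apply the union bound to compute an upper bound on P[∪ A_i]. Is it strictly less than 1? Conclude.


Union bound: P[∪_{i=1}^{11} A_i] ≤ Σ_i P[A_i] ≤ 11·p = 11·(13/132) = 13/12.
Numerically: 13/12 ≈ 1.0833333.
Is 13/12 < 1? NO.
Since the bound 13/12 is ≥ 1, the union bound is uninformative here; it does NOT by itself certify existence.

11·p = 13/12 ≈ 1.0833333; existence NOT certified by the union bound.


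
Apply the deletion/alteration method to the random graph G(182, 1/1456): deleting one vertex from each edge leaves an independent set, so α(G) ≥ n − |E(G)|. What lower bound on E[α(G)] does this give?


E[|E(G)|] = C(182, 2)·p = 16471 · (1/1456) = 181/16.
E[α(G)] ≥ n − E[|E(G)|] = 182 − 181/16 = 2731/16.
Numerically: ≈ 170.6875.
(This is only a lower bound; the true E[α(G)] may be larger.)

E[α(G)] ≥ 2731/16 ≈ 170.6875.


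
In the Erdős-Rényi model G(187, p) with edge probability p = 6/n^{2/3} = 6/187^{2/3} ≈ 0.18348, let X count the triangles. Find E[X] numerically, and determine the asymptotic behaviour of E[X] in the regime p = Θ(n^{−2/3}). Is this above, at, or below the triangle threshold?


Number of potential triangles: C(187, 3) = 1072445.
Each occurs with probability p³ ≈ (0.18348)³ ≈ 6.1768995e-03.
By linearity: E[X] = C(187, 3)·p³ ≈ 1072445 · 6.1768995e-03 ≈ 6624.38503.
Since α = 2/3 < 1, p = c/n^{2/3} ≫ 1/n is above the triangle threshold p ~ 1/n. Asymptotically E[X] ~ (c³/6)·n^{3(1−α)} = (6³/6)·n^{1} → ∞; triangles are abundant w.h.p.

E[X] ≈ 6624.38503; in regime p = Θ(1/n^{2/3}) E[X] diverges (above the triangle threshold p ~ 1/n).


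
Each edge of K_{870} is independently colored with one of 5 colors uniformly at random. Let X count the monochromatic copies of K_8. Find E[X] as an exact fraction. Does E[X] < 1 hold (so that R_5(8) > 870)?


E[X] = C(870, 8) · 5^{1 − 28} = 7881626782940464620 · 5^{−27} = 7881626782940464620/7450580596923828125.
As a reduced fraction: E[X] = 1576325356588092924/1490116119384765625 ≈ 1.0578540.
Is E[X] < 1? NO.
Since E[X] ≥ 1, the first-moment bound is inconclusive at n = 870; it does NOT by itself certify R_5(8) > 870.

E[X] = 1576325356588092924/1490116119384765625 ≈ 1.0578540; E[X] ≥ 1; first-moment method inconclusive here.


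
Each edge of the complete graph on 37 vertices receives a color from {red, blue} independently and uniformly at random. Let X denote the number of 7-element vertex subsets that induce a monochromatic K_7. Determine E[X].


Let X = Σ_S X_S over the C(37, 7) = 10295472 subsets S of size 7, where X_S = 1 if the K_7 on S is monochromatic.
For a fixed S, the K_7 on S has C(7, 2) = 21 edges. P[all 21 edges red] = (1/2)^21, and likewise for blue, so P[monochromatic] = 2·(1/2)^21 = 2^{1 − 21} = 1/1048576.
By linearity: E[X] = C(37, 7) · 2^{1 − 21} = 10295472 · 1/1048576 = 643467/65536.
Numerically: E[X] ≈ 9.8185.

E[X] = C(37,7)·2^(1−C(7,2)) = 643467/65536 ≈ 9.8185.


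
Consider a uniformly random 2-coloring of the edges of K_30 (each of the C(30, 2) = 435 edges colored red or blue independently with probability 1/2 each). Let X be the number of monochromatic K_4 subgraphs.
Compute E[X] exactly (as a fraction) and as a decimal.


Let X = Σ_S X_S over the C(30, 4) = 27405 subsets S of size 4, where X_S = 1 if the K_4 on S is monochromatic.
For a fixed S, the K_4 on S has C(4, 2) = 6 edges. P[all 6 edges red] = (1/2)^6, and likewise for blue, so P[monochromatic] = 2·(1/2)^6 = 2^{1 − 6} = 1/32.
Summing: E[X] = C(30, 4) · 2^{1 − 6} = 27405 · 1/32 = 27405/32.
Numerically: E[X] ≈ 856.406250.

E[X] = C(30,4)·2^(1−C(4,2)) = 27405/32 ≈ 856.406250.


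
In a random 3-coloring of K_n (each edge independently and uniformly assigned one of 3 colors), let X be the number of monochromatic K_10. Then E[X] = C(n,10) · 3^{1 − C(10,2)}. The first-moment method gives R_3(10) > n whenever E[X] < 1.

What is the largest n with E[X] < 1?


We need C(n, 10) · 3^{1 − 45} < 1, i.e. C(n, 10) < 3^{45 − 1} = 984770902183611232881.
Check values of n near the boundary:
  n = 569: C(569, 10) = 905357721286137524328; 905357721286137524328 < 984770902183611232881? YES
  n = 570: C(570, 10) = 921524823451961408691; 921524823451961408691 < 984770902183611232881? YES
  n = 571: C(571, 10) = 937951290893172842001; 937951290893172842001 < 984770902183611232881? YES
  n = 572: C(572, 10) = 954640815642161682606; 954640815642161682606 < 984770902183611232881? YES
  n = 573: C(573, 10) = 971597135635805762226; 971597135635805762226 < 984770902183611232881? YES
  n = 574: C(574, 10) = 988824035203816502691; 988824035203816502691 < 984770902183611232881? NO
  n = 575: C(575, 10) = 1006325345561406175305; 1006325345561406175305 < 984770902183611232881? NO
The largest n with C(n, 10) < 984770902183611232881 is n = 573 (where E[X] = 35985079097622435638/36472996377170786403 ≈ 0.986623). Hence R_3(10) > 573, i.e. R_3(10) ≥ 574.

Largest n = 573; hence R_3(10) > 573.


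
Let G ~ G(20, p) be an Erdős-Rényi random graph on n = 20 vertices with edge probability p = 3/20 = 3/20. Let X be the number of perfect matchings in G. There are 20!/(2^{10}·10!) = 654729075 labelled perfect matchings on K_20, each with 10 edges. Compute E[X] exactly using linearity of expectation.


K_20 has 20!/(2^{10}·10!) = 654729075 labelled perfect matchings.
For each such perfect matching H, let X_H = 1 if all 10 edges of H are present in G. Then P[X_H = 1] = p^{10} = (3/20)^{10} = 59049/10240000000000.
By linearity of expectation: E[X] = Σ_H E[X_H] = 654729075 · p^{10} = 654729075 · 59049/10240000000000 = 1546443885987/409600000000.
Numerically: E[X] ≈ 3.7755.

E[X] = 654729075 · (3/20)^{10} = 1546443885987/409600000000 ≈ 3.7755.


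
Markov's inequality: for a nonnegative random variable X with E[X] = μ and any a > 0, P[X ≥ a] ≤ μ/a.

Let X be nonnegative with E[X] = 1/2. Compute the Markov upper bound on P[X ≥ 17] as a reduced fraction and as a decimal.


μ = E[X] = 1/2, a = 17.
Markov: P[X ≥ 17] ≤ μ/a = (1/2)/17 = 1/34.
Numerically: ≈ 0.029412.
(Since a = 17 > μ = 0.500000, the bound 1/34 is < 1 and informative.)

P[X ≥ 17] ≤ 1/34 ≈ 0.029412.


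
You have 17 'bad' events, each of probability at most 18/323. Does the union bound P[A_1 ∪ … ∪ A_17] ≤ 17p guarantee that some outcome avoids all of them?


Union bound: P[∪_{i=1}^{17} A_i] ≤ Σ_i P[A_i] ≤ 17·p = 17·(18/323) = 18/19.
Numerically: 18/19 ≈ 0.9473684.
Is 18/19 < 1? YES.
Since P[∪ A_i] ≤ 18/19 < 1, the complement has P[∩ A_i^c] ≥ 1 − 18/19 = 1/19 > 0, so some outcome avoids every A_i.

17·p = 18/19 ≈ 0.9473684; existence CERTIFIED by the union bound.


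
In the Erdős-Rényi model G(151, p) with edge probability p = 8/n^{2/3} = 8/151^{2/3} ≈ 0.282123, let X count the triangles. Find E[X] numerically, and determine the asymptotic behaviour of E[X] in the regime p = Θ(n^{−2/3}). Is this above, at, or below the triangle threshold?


Number of potential triangles: C(151, 3) = 562475.
Each occurs with probability p³ ≈ (0.282123)³ ≈ 2.24551555e-02.
By linearity: E[X] = C(151, 3)·p³ ≈ 562475 · 2.24551555e-02 ≈ 12630.463576.
Since α = 2/3 < 1, p = c/n^{2/3} ≫ 1/n is above the triangle threshold p ~ 1/n. Asymptotically E[X] ~ (c³/6)·n^{3(1−α)} = (8³/6)·n^{1} → ∞; triangles are abundant w.h.p.

E[X] ≈ 12630.463576; in regime p = Θ(1/n^{2/3}) E[X] diverges (above the triangle threshold p ~ 1/n).


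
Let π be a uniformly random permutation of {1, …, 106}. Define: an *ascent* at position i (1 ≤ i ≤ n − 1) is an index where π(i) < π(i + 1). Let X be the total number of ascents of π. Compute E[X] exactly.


Write X = Σ X_I over i = 1, …, 105, with X_I the indicator of one ascent.
There are 105 indicators.
For each fixed i, the pair (π(i), π(i+1)) is a uniformly random ordered pair of distinct values from {1, …, 106}; by symmetry P[π(i) < π(i+1)] = 1/2.
By linearity: E[X] = 105 · (1/2) = (106 − 1) · (1/2) = 105/2 ≈ 52.50000.

E[X] = 105/2 = 52.50000.


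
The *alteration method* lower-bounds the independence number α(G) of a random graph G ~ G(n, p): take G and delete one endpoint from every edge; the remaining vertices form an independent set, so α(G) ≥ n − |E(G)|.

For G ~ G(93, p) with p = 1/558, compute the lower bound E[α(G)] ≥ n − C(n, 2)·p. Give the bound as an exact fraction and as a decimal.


E[|E(G)|] = C(93, 2)·p = 4278 · (1/558) = 23/3.
E[α(G)] ≥ n − E[|E(G)|] = 93 − 23/3 = 256/3.
Numerically: ≈ 85.33333.
(This is only a lower bound; the true E[α(G)] may be larger.)

E[α(G)] ≥ 256/3 ≈ 85.33333.


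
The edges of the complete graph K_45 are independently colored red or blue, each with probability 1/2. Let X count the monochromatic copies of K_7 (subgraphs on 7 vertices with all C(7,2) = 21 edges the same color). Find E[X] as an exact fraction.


Let X = Σ_S X_S over the C(45, 7) = 45379620 subsets S of size 7, where X_S = 1 if the K_7 on S is monochromatic.
For a fixed S, the K_7 on S has C(7, 2) = 21 edges. P[all 21 edges red] = (1/2)^21, and likewise for blue, so P[monochromatic] = 2·(1/2)^21 = 2^{1 − 21} = 1/1048576.
Summing: E[X] = C(45, 7) · 2^{1 − 21} = 45379620 · 1/1048576 = 11344905/262144.
Numerically: E[X] ≈ 43.27738.

E[X] = C(45,7)·2^(1−C(7,2)) = 11344905/262144 ≈ 43.27738.


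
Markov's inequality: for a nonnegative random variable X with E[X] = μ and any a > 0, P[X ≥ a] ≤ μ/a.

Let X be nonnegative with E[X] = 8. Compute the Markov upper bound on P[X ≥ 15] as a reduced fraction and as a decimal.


μ = E[X] = 8, a = 15.
Markov: P[X ≥ 15] ≤ μ/a = (8)/15 = 8/15.
Numerically: ≈ 0.53333.
(Since a = 15 > μ = 8.00000, the bound 8/15 is < 1 and informative.)

P[X ≥ 15] ≤ 8/15 ≈ 0.53333.


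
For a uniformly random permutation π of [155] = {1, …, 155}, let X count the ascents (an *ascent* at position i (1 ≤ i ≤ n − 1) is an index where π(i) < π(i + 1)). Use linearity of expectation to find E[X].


Write X = Σ X_I over i = 1, …, 154, with X_I the indicator of one ascent.
There are 154 indicators.
For each fixed i, the pair (π(i), π(i+1)) is a uniformly random ordered pair of distinct values from {1, …, 155}; by symmetry P[π(i) < π(i+1)] = 1/2.
By linearity: E[X] = 154 · (1/2) = (155 − 1) · (1/2) = 77 ≈ 77.000.

E[X] = 77 = 77.000.


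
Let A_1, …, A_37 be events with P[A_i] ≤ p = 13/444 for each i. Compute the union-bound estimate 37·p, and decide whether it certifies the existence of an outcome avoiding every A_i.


Union bound: P[∪_{i=1}^{37} A_i] ≤ Σ_i P[A_i] ≤ 37·p = 37·(13/444) = 13/12.
Numerically: 13/12 ≈ 1.083333.
Is 13/12 < 1? NO.
Since the bound 13/12 is ≥ 1, the union bound is uninformative here; it does NOT by itself certify existence.

37·p = 13/12 ≈ 1.083333; existence NOT certified by the union bound.


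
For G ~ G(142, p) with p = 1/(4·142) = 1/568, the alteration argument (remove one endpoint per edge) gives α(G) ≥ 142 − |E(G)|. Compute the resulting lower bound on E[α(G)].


E[|E(G)|] = C(142, 2)·p = 10011 · (1/568) = 141/8.
E[α(G)] ≥ n − E[|E(G)|] = 142 − 141/8 = 995/8.
Numerically: ≈ 124.3750.
(This is only a lower bound; the true E[α(G)] may be larger.)

E[α(G)] ≥ 995/8 ≈ 124.3750.


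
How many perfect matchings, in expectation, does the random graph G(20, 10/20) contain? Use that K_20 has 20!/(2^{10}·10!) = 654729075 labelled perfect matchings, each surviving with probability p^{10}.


K_20 has 20!/(2^{10}·10!) = 654729075 labelled perfect matchings.
For each such perfect matching H, let X_H = 1 if all 10 edges of H are present in G. Then P[X_H = 1] = p^{10} = (1/2)^{10} = 1/1024.
By linearity of expectation: E[X] = Σ_H E[X_H] = 654729075 · p^{10} = 654729075 · 1/1024 = 654729075/1024.
Numerically: E[X] ≈ 6.39e+05.

E[X] = 654729075 · (1/2)^{10} = 654729075/1024 ≈ 6.39e+05.


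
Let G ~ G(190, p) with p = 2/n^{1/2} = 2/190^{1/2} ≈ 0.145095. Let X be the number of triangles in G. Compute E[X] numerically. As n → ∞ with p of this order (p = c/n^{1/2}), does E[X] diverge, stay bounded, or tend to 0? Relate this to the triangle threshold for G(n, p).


Number of potential triangles: C(190, 3) = 1125180.
Each occurs with probability p³ ≈ (0.145095)³ ≈ 3.05463684e-03.
By linearity: E[X] = C(190, 3)·p³ ≈ 1125180 · 3.05463684e-03 ≈ 3437.016283.
Since α = 1/2 < 1, p = c/n^{1/2} ≫ 1/n is above the triangle threshold p ~ 1/n. Asymptotically E[X] ~ (c³/6)·n^{3(1−α)} = (2³/6)·n^{1.5} → ∞; triangles are abundant w.h.p.

E[X] ≈ 3437.016283; in regime p = Θ(1/n^{1/2}) E[X] diverges (above the triangle threshold p ~ 1/n).


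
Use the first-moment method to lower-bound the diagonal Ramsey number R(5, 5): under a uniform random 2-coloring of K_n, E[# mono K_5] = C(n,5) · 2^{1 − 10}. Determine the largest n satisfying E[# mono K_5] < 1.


We need C(n, 5) · 2^{1 − 10} < 1, i.e. C(n, 5) < 2^{10 − 1} = 512.
Check values of n near the boundary:
  n = 9: C(9, 5) = 126; 126 < 512? YES
  n = 10: C(10, 5) = 252; 252 < 512? YES
  n = 11: C(11, 5) = 462; 462 < 512? YES
  n = 12: C(12, 5) = 792; 792 < 512? NO
The largest n with C(n, 5) < 512 is n = 11 (where E[X] = 231/256 ≈ 0.9023438). Hence R(5, 5) > 11, i.e. R(5, 5) ≥ 12.

Largest n = 11; hence R(5, 5) > 11.


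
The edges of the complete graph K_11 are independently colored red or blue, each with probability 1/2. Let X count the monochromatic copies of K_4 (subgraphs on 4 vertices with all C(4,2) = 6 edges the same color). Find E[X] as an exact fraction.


Let X = Σ_S X_S over the C(11, 4) = 330 subsets S of size 4, where X_S = 1 if the K_4 on S is monochromatic.
For a fixed S, the K_4 on S has C(4, 2) = 6 edges. P[all 6 edges red] = (1/2)^6, and likewise for blue, so P[monochromatic] = 2·(1/2)^6 = 2^{1 − 6} = 1/32.
Summing: E[X] = C(11, 4) · 2^{1 − 6} = 330 · 1/32 = 165/16.
Numerically: E[X] ≈ 10.312.

E[X] = C(11,4)·2^(1−C(4,2)) = 165/16 ≈ 10.312.


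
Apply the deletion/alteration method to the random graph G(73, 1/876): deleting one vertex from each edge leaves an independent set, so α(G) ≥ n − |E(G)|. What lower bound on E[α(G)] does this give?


E[|E(G)|] = C(73, 2)·p = 2628 · (1/876) = 3.
E[α(G)] ≥ n − E[|E(G)|] = 73 − 3 = 70.
Numerically: ≈ 70.000.
(This is only a lower bound; the true E[α(G)] may be larger.)

E[α(G)] ≥ 70 ≈ 70.000.


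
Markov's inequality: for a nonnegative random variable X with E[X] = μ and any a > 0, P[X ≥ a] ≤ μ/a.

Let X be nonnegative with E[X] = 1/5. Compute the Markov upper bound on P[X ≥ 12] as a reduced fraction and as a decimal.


μ = E[X] = 1/5, a = 12.
Markov: P[X ≥ 12] ≤ μ/a = (1/5)/12 = 1/60.
Numerically: ≈ 0.01667.
(Since a = 12 > μ = 0.20000, the bound 1/60 is < 1 and informative.)

P[X ≥ 12] ≤ 1/60 ≈ 0.01667.


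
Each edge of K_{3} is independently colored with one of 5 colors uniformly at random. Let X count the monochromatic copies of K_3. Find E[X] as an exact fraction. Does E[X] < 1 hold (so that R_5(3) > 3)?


E[X] = C(3, 3) · 5^{1 − 3} = 1 · 5^{−2} = 1/25.
As a reduced fraction: E[X] = 1/25 ≈ 0.0400000.
Is E[X] < 1? YES.
Since E[X] < 1, there exists a 5-coloring of K_{3} with no monochromatic K_3; hence R_5(3) > 3.

E[X] = 1/25 ≈ 0.0400000; E[X] < 1, so R_5(3) > 3.


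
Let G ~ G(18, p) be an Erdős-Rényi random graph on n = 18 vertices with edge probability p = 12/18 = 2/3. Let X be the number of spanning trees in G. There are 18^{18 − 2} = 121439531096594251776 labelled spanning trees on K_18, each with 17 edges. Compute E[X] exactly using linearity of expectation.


K_18 has 18^{18 − 2} = 121439531096594251776 labelled spanning trees.
For each such spanning tree H, let X_H = 1 if all 17 edges of H are present in G. Then P[X_H = 1] = p^{17} = (2/3)^{17} = 131072/129140163.
Summing the indicators: E[X] = Σ_H E[X_H] = 121439531096594251776 · p^{17} = 121439531096594251776 · 131072/129140163 = 123256172596690944.
Numerically: E[X] ≈ 1.23256e+17.

E[X] = 121439531096594251776 · (2/3)^{17} = 123256172596690944 ≈ 1.23256e+17.


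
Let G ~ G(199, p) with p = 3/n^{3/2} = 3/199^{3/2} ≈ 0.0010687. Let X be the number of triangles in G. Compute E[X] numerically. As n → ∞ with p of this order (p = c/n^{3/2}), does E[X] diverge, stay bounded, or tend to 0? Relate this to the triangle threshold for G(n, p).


Number of potential triangles: C(199, 3) = 1293699.
Each occurs with probability p³ ≈ (0.0010687)³ ≈ 1.2204639e-09.
By linearity: E[X] = C(199, 3)·p³ ≈ 1293699 · 1.2204639e-09 ≈ 0.00158.
Since α = 3/2 > 1, p = c/n^{3/2} = o(1/n) is below the triangle threshold p ~ 1/n. Asymptotically E[X] ~ (c³/6)·n^{3(1−α)} = (3³/6)·n^{-1.5} → 0, so by Markov's inequality G has no triangles w.h.p.

E[X] ≈ 0.00158; in regime p = Θ(1/n^{3/2}) E[X] tends to 0 (below the triangle threshold p ~ 1/n).


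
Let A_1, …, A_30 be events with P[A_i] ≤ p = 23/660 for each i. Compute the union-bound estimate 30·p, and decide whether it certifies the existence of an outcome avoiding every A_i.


Union bound: P[∪_{i=1}^{30} A_i] ≤ Σ_i P[A_i] ≤ 30·p = 30·(23/660) = 23/22.
Numerically: 23/22 ≈ 1.045.
Is 23/22 < 1? NO.
Since the bound 23/22 is ≥ 1, the union bound is uninformative here; it does NOT by itself certify existence.

30·p = 23/22 ≈ 1.045; existence NOT certified by the union bound.


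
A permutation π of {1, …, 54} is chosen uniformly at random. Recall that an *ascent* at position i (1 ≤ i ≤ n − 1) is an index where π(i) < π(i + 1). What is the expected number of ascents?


Write X = Σ X_I over i = 1, …, 53, with X_I the indicator of one ascent.
There are 53 indicators.
For each fixed i, the pair (π(i), π(i+1)) is a uniformly random ordered pair of distinct values from {1, …, 54}; by symmetry P[π(i) < π(i+1)] = 1/2.
By linearity: E[X] = 53 · (1/2) = (54 − 1) · (1/2) = 53/2 ≈ 26.5000.

E[X] = 53/2 = 26.5000.


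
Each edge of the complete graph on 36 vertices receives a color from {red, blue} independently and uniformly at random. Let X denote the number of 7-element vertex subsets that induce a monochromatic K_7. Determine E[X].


Let X = Σ_S X_S over the C(36, 7) = 8347680 subsets S of size 7, where X_S = 1 if the K_7 on S is monochromatic.
For a fixed S, the K_7 on S has C(7, 2) = 21 edges. P[all 21 edges red] = (1/2)^21, and likewise for blue, so P[monochromatic] = 2·(1/2)^21 = 2^{1 − 21} = 1/1048576.
Summing: E[X] = C(36, 7) · 2^{1 − 21} = 8347680 · 1/1048576 = 260865/32768.
Numerically: E[X] ≈ 7.9610.

E[X] = C(36,7)·2^(1−C(7,2)) = 260865/32768 ≈ 7.9610.


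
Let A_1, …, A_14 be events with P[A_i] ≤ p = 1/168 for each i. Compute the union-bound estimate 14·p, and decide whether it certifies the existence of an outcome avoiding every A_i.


Union bound: P[∪_{i=1}^{14} A_i] ≤ Σ_i P[A_i] ≤ 14·p = 14·(1/168) = 1/12.
Numerically: 1/12 ≈ 0.083333.
Is 1/12 < 1? YES.
Since P[∪ A_i] ≤ 1/12 < 1, the complement has P[∩ A_i^c] ≥ 1 − 1/12 = 11/12 > 0, so some outcome avoids every A_i.

14·p = 1/12 ≈ 0.083333; existence CERTIFIED by the union bound.


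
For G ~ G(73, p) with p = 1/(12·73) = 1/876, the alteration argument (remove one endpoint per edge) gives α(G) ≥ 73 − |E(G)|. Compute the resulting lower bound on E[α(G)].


E[|E(G)|] = C(73, 2)·p = 2628 · (1/876) = 3.
E[α(G)] ≥ n − E[|E(G)|] = 73 − 3 = 70.
Numerically: ≈ 70.000.
(This is only a lower bound; the true E[α(G)] may be larger.)

E[α(G)] ≥ 70 ≈ 70.000.


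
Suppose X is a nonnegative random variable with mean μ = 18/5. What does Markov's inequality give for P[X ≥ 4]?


μ = E[X] = 18/5, a = 4.
Markov: P[X ≥ 4] ≤ μ/a = (18/5)/4 = 9/10.
Numerically: ≈ 0.900.
(Since a = 4 > μ = 3.600, the bound 9/10 is < 1 and informative.)

P[X ≥ 4] ≤ 9/10 ≈ 0.900.


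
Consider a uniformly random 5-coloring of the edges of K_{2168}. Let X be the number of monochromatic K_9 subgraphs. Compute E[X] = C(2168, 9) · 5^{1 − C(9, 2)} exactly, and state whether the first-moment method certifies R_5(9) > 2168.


E[X] = C(2168, 9) · 5^{1 − 36} = 2867804175977929537095120 · 5^{−35} = 2867804175977929537095120/2910383045673370361328125.
As a reduced fraction: E[X] = 573560835195585907419024/582076609134674072265625 ≈ 0.98537.
Is E[X] < 1? YES.
Since E[X] < 1, there exists a 5-coloring of K_{2168} with no monochromatic K_9; hence R_5(9) > 2168.

E[X] = 573560835195585907419024/582076609134674072265625 ≈ 0.98537; E[X] < 1, so R_5(9) > 2168.


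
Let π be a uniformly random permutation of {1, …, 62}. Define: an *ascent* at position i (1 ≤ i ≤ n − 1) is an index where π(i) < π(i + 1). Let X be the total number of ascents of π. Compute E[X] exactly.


Write X = Σ X_I over i = 1, …, 61, with X_I the indicator of one ascent.
There are 61 indicators.
For each fixed i, the pair (π(i), π(i+1)) is a uniformly random ordered pair of distinct values from {1, …, 62}; by symmetry P[π(i) < π(i+1)] = 1/2.
By linearity: E[X] = 61 · (1/2) = (62 − 1) · (1/2) = 61/2 ≈ 30.50000.

E[X] = 61/2 = 30.50000.


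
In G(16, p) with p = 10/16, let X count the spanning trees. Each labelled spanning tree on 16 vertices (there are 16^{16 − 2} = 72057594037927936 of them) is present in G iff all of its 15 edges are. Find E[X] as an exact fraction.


K_16 has 16^{16 − 2} = 72057594037927936 labelled spanning trees.
For each such spanning tree H, let X_H = 1 if all 15 edges of H are present in G. Then P[X_H = 1] = p^{15} = (5/8)^{15} = 30517578125/35184372088832.
By linearity of expectation: E[X] = Σ_H E[X_H] = 72057594037927936 · p^{15} = 72057594037927936 · 30517578125/35184372088832 = 62500000000000.
Numerically: E[X] ≈ 6.25e+13.

E[X] = 72057594037927936 · (5/8)^{15} = 62500000000000 ≈ 6.25e+13.


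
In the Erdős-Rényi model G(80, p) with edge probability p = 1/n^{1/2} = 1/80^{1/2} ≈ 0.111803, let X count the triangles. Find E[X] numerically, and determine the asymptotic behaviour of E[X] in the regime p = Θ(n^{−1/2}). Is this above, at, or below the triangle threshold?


Number of potential triangles: C(80, 3) = 82160.
Each occurs with probability p³ ≈ (0.111803)³ ≈ 1.39754249e-03.
By linearity: E[X] = C(80, 3)·p³ ≈ 82160 · 1.39754249e-03 ≈ 114.822091.
Since α = 1/2 < 1, p = c/n^{1/2} ≫ 1/n is above the triangle threshold p ~ 1/n. Asymptotically E[X] ~ (c³/6)·n^{3(1−α)} = (1³/6)·n^{1.5} → ∞; triangles are abundant w.h.p.

E[X] ≈ 114.822091; in regime p = Θ(1/n^{1/2}) E[X] diverges (above the triangle threshold p ~ 1/n).


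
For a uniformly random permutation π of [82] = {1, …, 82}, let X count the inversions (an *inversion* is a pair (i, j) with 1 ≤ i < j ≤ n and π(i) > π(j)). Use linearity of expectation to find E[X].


Write X = Σ X_I over the C(82, 2) = 3321 pairs i < j, with X_I the indicator of one inversion.
There are 3321 indicators.
For each fixed pair i < j, the values π(i) and π(j) are two distinct elements of {1, …, 82} in uniformly random order; by symmetry P[π(i) > π(j)] = 1/2.
By linearity: E[X] = 3321 · (1/2) = C(82, 2) · (1/2) = 3321/2 = 3321/2 ≈ 1660.50000.

E[X] = 3321/2 = 1660.50000.


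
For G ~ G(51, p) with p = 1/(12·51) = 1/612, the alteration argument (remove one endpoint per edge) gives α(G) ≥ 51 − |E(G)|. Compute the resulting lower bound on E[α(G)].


E[|E(G)|] = C(51, 2)·p = 1275 · (1/612) = 25/12.
E[α(G)] ≥ n − E[|E(G)|] = 51 − 25/12 = 587/12.
Numerically: ≈ 48.91667.
(This is only a lower bound; the true E[α(G)] may be larger.)

E[α(G)] ≥ 587/12 ≈ 48.91667.


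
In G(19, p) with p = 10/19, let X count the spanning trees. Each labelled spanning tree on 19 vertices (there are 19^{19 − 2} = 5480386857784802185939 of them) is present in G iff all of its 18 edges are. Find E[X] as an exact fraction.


K_19 has 19^{19 − 2} = 5480386857784802185939 labelled spanning trees.
For each such spanning tree H, let X_H = 1 if all 18 edges of H are present in G. Then P[X_H = 1] = p^{18} = (10/19)^{18} = 1000000000000000000/104127350297911241532841.
By linearity of expectation: E[X] = Σ_H E[X_H] = 5480386857784802185939 · p^{18} = 5480386857784802185939 · 1000000000000000000/104127350297911241532841 = 1000000000000000000/19.
Numerically: E[X] ≈ 5.2632e+16.

E[X] = 5480386857784802185939 · (10/19)^{18} = 1000000000000000000/19 ≈ 5.2632e+16.


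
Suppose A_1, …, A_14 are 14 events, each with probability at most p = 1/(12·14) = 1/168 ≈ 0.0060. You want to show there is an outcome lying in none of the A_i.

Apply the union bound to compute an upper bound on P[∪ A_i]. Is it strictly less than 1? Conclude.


Union bound: P[∪_{i=1}^{14} A_i] ≤ Σ_i P[A_i] ≤ 14·p = 14·(1/168) = 1/12.
Numerically: 1/12 ≈ 0.0833.
Is 1/12 < 1? YES.
Since P[∪ A_i] ≤ 1/12 < 1, the complement has P[∩ A_i^c] ≥ 1 − 1/12 = 11/12 > 0, so some outcome avoids every A_i.

14·p = 1/12 ≈ 0.0833; existence CERTIFIED by the union bound.


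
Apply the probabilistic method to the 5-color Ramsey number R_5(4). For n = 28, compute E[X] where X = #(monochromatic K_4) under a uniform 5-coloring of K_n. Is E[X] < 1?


E[X] = C(28, 4) · 5^{1 − 6} = 20475 · 5^{−5} = 20475/3125.
As a reduced fraction: E[X] = 819/125 ≈ 6.5520.
Is E[X] < 1? NO.
Since E[X] ≥ 1, the first-moment bound is inconclusive at n = 28; it does NOT by itself certify R_5(4) > 28.

E[X] = 819/125 ≈ 6.5520; E[X] ≥ 1; first-moment method inconclusive here.


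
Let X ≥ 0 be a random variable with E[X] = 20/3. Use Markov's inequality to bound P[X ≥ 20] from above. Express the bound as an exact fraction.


μ = E[X] = 20/3, a = 20.
Markov: P[X ≥ 20] ≤ μ/a = (20/3)/20 = 1/3.
Numerically: ≈ 0.333.
(Since a = 20 > μ = 6.667, the bound 1/3 is < 1 and informative.)

P[X ≥ 20] ≤ 1/3 ≈ 0.333.


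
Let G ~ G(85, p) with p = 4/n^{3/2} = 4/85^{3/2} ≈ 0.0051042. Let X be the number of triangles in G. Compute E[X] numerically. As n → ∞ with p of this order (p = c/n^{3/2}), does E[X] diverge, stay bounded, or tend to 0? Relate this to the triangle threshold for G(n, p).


Number of potential triangles: C(85, 3) = 98770.
Each occurs with probability p³ ≈ (0.0051042)³ ≈ 1.3298260e-07.
By linearity: E[X] = C(85, 3)·p³ ≈ 98770 · 1.3298260e-07 ≈ 0.01313.
Since α = 3/2 > 1, p = c/n^{3/2} = o(1/n) is below the triangle threshold p ~ 1/n. Asymptotically E[X] ~ (c³/6)·n^{3(1−α)} = (4³/6)·n^{-1.5} → 0, so by Markov's inequality G has no triangles w.h.p.

E[X] ≈ 0.01313; in regime p = Θ(1/n^{3/2}) E[X] tends to 0 (below the triangle threshold p ~ 1/n).


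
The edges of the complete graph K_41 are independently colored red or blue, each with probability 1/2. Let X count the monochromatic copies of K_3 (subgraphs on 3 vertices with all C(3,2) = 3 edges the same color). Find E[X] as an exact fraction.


Let X = Σ_S X_S over the C(41, 3) = 10660 subsets S of size 3, where X_S = 1 if the K_3 on S is monochromatic.
For a fixed S, the K_3 on S has C(3, 2) = 3 edges. P[all 3 edges red] = (1/2)^3, and likewise for blue, so P[monochromatic] = 2·(1/2)^3 = 2^{1 − 3} = 1/4.
By linearity of expectation: E[X] = C(41, 3) · 2^{1 − 3} = 10660 · 1/4 = 2665.
Numerically: E[X] ≈ 2665.00000.

E[X] = C(41,3)·2^(1−C(3,2)) = 2665 ≈ 2665.00000.


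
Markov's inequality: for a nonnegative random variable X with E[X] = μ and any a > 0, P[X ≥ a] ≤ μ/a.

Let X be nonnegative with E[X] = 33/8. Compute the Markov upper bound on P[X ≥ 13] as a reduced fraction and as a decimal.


μ = E[X] = 33/8, a = 13.
Markov: P[X ≥ 13] ≤ μ/a = (33/8)/13 = 33/104.
Numerically: ≈ 0.31731.
(Since a = 13 > μ = 4.12500, the bound 33/104 is < 1 and informative.)

P[X ≥ 13] ≤ 33/104 ≈ 0.31731.


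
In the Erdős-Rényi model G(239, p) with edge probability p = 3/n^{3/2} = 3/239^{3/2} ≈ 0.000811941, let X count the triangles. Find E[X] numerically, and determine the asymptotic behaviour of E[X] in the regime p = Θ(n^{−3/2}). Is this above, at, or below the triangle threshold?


Number of potential triangles: C(239, 3) = 2246839.
Each occurs with probability p³ ≈ (0.000811941)³ ≈ 5.35270378e-10.
By linearity: E[X] = C(239, 3)·p³ ≈ 2246839 · 5.35270378e-10 ≈ 0.001203.
Since α = 3/2 > 1, p = c/n^{3/2} = o(1/n) is below the triangle threshold p ~ 1/n. Asymptotically E[X] ~ (c³/6)·n^{3(1−α)} = (3³/6)·n^{-1.5} → 0, so by Markov's inequality G has no triangles w.h.p.

E[X] ≈ 0.001203; in regime p = Θ(1/n^{3/2}) E[X] tends to 0 (below the triangle threshold p ~ 1/n).


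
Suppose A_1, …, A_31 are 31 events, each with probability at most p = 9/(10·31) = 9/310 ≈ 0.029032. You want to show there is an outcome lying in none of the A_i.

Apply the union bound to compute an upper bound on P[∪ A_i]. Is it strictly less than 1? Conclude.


Union bound: P[∪_{i=1}^{31} A_i] ≤ Σ_i P[A_i] ≤ 31·p = 31·(9/310) = 9/10.
Numerically: 9/10 ≈ 0.900000.
Is 9/10 < 1? YES.
Since P[∪ A_i] ≤ 9/10 < 1, the complement has P[∩ A_i^c] ≥ 1 − 9/10 = 1/10 > 0, so some outcome avoids every A_i.

31·p = 9/10 ≈ 0.900000; existence CERTIFIED by the union bound.


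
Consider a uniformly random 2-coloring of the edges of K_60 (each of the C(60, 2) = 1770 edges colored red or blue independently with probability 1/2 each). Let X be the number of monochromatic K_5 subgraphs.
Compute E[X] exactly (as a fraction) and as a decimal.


Let X = Σ_S X_S over the C(60, 5) = 5461512 subsets S of size 5, where X_S = 1 if the K_5 on S is monochromatic.
For a fixed S, the K_5 on S has C(5, 2) = 10 edges. P[all 10 edges red] = (1/2)^10, and likewise for blue, so P[monochromatic] = 2·(1/2)^10 = 2^{1 − 10} = 1/512.
By linearity of expectation: E[X] = C(60, 5) · 2^{1 − 10} = 5461512 · 1/512 = 682689/64.
Numerically: E[X] ≈ 10667.01562.

E[X] = C(60,5)·2^(1−C(5,2)) = 682689/64 ≈ 10667.01562.


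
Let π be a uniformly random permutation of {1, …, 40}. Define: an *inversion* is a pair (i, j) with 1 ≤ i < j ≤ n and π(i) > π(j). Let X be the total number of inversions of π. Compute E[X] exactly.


Write X = Σ X_I over the C(40, 2) = 780 pairs i < j, with X_I the indicator of one inversion.
There are 780 indicators.
For each fixed pair i < j, the values π(i) and π(j) are two distinct elements of {1, …, 40} in uniformly random order; by symmetry P[π(i) > π(j)] = 1/2.
By linearity: E[X] = 780 · (1/2) = C(40, 2) · (1/2) = 780/2 = 390 ≈ 390.000000.

E[X] = 390 = 390.000000.


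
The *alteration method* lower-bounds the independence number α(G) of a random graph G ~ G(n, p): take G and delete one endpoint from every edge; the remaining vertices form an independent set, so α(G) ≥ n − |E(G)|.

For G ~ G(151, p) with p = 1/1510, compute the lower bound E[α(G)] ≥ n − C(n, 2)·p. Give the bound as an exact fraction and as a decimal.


E[|E(G)|] = C(151, 2)·p = 11325 · (1/1510) = 15/2.
E[α(G)] ≥ n − E[|E(G)|] = 151 − 15/2 = 287/2.
Numerically: ≈ 143.500.
(This is only a lower bound; the true E[α(G)] may be larger.)

E[α(G)] ≥ 287/2 ≈ 143.500.


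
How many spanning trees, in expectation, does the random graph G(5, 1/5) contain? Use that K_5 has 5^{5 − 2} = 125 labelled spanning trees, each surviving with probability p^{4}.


K_5 has 5^{5 − 2} = 125 labelled spanning trees.
For each such spanning tree H, let X_H = 1 if all 4 edges of H are present in G. Then P[X_H = 1] = p^{4} = (1/5)^{4} = 1/625.
By linearity: E[X] = Σ_H E[X_H] = 125 · p^{4} = 125 · 1/625 = 1/5.
Numerically: E[X] ≈ 0.2.

E[X] = 125 · (1/5)^{4} = 1/5 ≈ 0.2.


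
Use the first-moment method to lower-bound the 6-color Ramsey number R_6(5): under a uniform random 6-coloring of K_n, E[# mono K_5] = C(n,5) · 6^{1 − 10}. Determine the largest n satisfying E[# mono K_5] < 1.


We need C(n, 5) · 6^{1 − 10} < 1, i.e. C(n, 5) < 6^{10 − 1} = 10077696.
Check values of n near the boundary:
  n = 63: C(63, 5) = 7028847; 7028847 < 10077696? YES
  n = 64: C(64, 5) = 7624512; 7624512 < 10077696? YES
  n = 65: C(65, 5) = 8259888; 8259888 < 10077696? YES
  n = 66: C(66, 5) = 8936928; 8936928 < 10077696? YES
  n = 67: C(67, 5) = 9657648; 9657648 < 10077696? YES
  n = 68: C(68, 5) = 10424128; 10424128 < 10077696? NO
  n = 69: C(69, 5) = 11238513; 11238513 < 10077696? NO
The largest n with C(n, 5) < 10077696 is n = 67 (where E[X] = 67067/69984 ≈ 0.958). Hence R_6(5) > 67, i.e. R_6(5) ≥ 68.

Largest n = 67; hence R_6(5) > 67.


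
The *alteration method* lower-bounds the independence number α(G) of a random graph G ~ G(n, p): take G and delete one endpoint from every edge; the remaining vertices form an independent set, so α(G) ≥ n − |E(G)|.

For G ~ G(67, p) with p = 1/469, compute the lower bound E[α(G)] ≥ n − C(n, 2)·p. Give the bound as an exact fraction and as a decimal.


E[|E(G)|] = C(67, 2)·p = 2211 · (1/469) = 33/7.
E[α(G)] ≥ n − E[|E(G)|] = 67 − 33/7 = 436/7.
Numerically: ≈ 62.28571.
(This is only a lower bound; the true E[α(G)] may be larger.)

E[α(G)] ≥ 436/7 ≈ 62.28571.


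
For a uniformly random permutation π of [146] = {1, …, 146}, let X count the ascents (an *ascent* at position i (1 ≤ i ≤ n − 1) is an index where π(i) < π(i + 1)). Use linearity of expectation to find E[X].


Write X = Σ X_I over i = 1, …, 145, with X_I the indicator of one ascent.
There are 145 indicators.
For each fixed i, the pair (π(i), π(i+1)) is a uniformly random ordered pair of distinct values from {1, …, 146}; by symmetry P[π(i) < π(i+1)] = 1/2.
By linearity: E[X] = 145 · (1/2) = (146 − 1) · (1/2) = 145/2 ≈ 72.50000.

E[X] = 145/2 = 72.50000.


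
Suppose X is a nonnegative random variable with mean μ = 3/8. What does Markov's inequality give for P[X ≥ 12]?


μ = E[X] = 3/8, a = 12.
Markov: P[X ≥ 12] ≤ μ/a = (3/8)/12 = 1/32.
Numerically: ≈ 0.031250.
(Since a = 12 > μ = 0.375000, the bound 1/32 is < 1 and informative.)

P[X ≥ 12] ≤ 1/32 ≈ 0.031250.


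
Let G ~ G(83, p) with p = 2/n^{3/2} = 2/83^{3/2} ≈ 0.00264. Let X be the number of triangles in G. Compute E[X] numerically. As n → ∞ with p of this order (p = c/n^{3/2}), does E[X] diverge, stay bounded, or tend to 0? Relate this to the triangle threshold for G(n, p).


Number of potential triangles: C(83, 3) = 91881.
Each occurs with probability p³ ≈ (0.00264)³ ≈ 1.85028e-08.
By linearity: E[X] = C(83, 3)·p³ ≈ 91881 · 1.85028e-08 ≈ 0.002.
Since α = 3/2 > 1, p = c/n^{3/2} = o(1/n) is below the triangle threshold p ~ 1/n. Asymptotically E[X] ~ (c³/6)·n^{3(1−α)} = (2³/6)·n^{-1.5} → 0, so by Markov's inequality G has no triangles w.h.p.

E[X] ≈ 0.002; in regime p = Θ(1/n^{3/2}) E[X] tends to 0 (below the triangle threshold p ~ 1/n).


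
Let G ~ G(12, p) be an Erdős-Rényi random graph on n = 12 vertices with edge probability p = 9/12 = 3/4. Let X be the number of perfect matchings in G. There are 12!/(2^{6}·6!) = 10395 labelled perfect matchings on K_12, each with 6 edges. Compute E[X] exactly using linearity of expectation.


K_12 has 12!/(2^{6}·6!) = 10395 labelled perfect matchings.
For each such perfect matching H, let X_H = 1 if all 6 edges of H are present in G. Then P[X_H = 1] = p^{6} = (3/4)^{6} = 729/4096.
By linearity: E[X] = Σ_H E[X_H] = 10395 · p^{6} = 10395 · 729/4096 = 7577955/4096.
Numerically: E[X] ≈ 1850.1.

E[X] = 10395 · (3/4)^{6} = 7577955/4096 ≈ 1850.1.


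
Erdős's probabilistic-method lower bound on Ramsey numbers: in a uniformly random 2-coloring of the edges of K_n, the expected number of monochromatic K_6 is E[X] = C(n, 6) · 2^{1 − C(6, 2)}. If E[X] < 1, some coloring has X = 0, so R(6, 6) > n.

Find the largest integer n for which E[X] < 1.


We need C(n, 6) · 2^{1 − 15} < 1, i.e. C(n, 6) < 2^{15 − 1} = 16384.
Check values of n near the boundary:
  n = 11: C(11, 6) = 462; 462 < 16384? YES
  n = 12: C(12, 6) = 924; 924 < 16384? YES
  n = 13: C(13, 6) = 1716; 1716 < 16384? YES
  n = 14: C(14, 6) = 3003; 3003 < 16384? YES
  n = 15: C(15, 6) = 5005; 5005 < 16384? YES
  n = 16: C(16, 6) = 8008; 8008 < 16384? YES
  n = 17: C(17, 6) = 12376; 12376 < 16384? YES
  n = 18: C(18, 6) = 18564; 18564 < 16384? NO
  n = 19: C(19, 6) = 27132; 27132 < 16384? NO
  n = 20: C(20, 6) = 38760; 38760 < 16384? NO
The largest n with C(n, 6) < 16384 is n = 17 (where E[X] = 1547/2048 ≈ 0.75537). Hence R(6, 6) > 17, i.e. R(6, 6) ≥ 18.

Largest n = 17; hence R(6, 6) > 17.
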